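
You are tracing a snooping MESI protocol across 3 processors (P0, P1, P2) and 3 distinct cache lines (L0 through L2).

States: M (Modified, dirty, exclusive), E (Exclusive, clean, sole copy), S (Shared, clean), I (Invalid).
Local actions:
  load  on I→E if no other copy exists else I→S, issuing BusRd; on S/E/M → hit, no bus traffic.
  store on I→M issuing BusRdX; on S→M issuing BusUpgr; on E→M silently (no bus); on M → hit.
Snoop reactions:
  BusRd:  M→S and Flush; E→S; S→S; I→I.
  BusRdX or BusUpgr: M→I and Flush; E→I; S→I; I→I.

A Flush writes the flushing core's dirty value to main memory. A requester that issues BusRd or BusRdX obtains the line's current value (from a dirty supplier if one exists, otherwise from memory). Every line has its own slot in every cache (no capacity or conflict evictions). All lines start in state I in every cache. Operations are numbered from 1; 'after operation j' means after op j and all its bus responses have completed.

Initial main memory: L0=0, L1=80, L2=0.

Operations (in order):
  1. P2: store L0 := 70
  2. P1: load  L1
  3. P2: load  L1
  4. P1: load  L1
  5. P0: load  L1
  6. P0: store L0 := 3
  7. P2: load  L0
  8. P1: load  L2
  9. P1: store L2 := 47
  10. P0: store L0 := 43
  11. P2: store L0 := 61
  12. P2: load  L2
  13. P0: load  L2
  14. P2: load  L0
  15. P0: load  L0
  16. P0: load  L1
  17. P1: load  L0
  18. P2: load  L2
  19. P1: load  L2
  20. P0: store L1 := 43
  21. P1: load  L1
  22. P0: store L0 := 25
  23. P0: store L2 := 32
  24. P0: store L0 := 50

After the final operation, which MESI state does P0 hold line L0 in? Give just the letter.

state = M

[1] P2: store L0 := 70 | P0:I, P1:I, P2:M(70) | bus: BusRdX
[2] P1: load  L1 | P0:I, P1:E(80), P2:I | bus: BusRd
[3] P2: load  L1 | P0:I, P1:S(80), P2:S(80) | bus: BusRd
[4] P1: load  L1 | P0:I, P1:S(80), P2:S(80) | bus: none
[5] P0: load  L1 | P0:S(80), P1:S(80), P2:S(80) | bus: BusRd
[6] P0: store L0 := 3 | P0:M(3), P1:I, P2:I | bus: BusRdX,Flush
[7] P2: load  L0 | P0:S(3), P1:I, P2:S(3) | bus: BusRd,Flush
[8] P1: load  L2 | P0:I, P1:E(0), P2:I | bus: BusRd
[9] P1: store L2 := 47 | P0:I, P1:M(47), P2:I | bus: none
[10] P0: store L0 := 43 | P0:M(43), P1:I, P2:I | bus: BusUpgr
[11] P2: store L0 := 61 | P0:I, P1:I, P2:M(61) | bus: BusRdX,Flush
[12] P2: load  L2 | P0:I, P1:S(47), P2:S(47) | bus: BusRd,Flush
[13] P0: load  L2 | P0:S(47), P1:S(47), P2:S(47) | bus: BusRd
[14] P2: load  L0 | P0:I, P1:I, P2:M(61) | bus: none
[15] P0: load  L0 | P0:S(61), P1:I, P2:S(61) | bus: BusRd,Flush
[16] P0: load  L1 | P0:S(80), P1:S(80), P2:S(80) | bus: none
[17] P1: load  L0 | P0:S(61), P1:S(61), P2:S(61) | bus: BusRd
[18] P2: load  L2 | P0:S(47), P1:S(47), P2:S(47) | bus: none
[19] P1: load  L2 | P0:S(47), P1:S(47), P2:S(47) | bus: none
[20] P0: store L1 := 43 | P0:M(43), P1:I, P2:I | bus: BusUpgr
[21] P1: load  L1 | P0:S(43), P1:S(43), P2:I | bus: BusRd,Flush
[22] P0: store L0 := 25 | P0:M(25), P1:I, P2:I | bus: BusUpgr
[23] P0: store L2 := 32 | P0:M(32), P1:I, P2:I | bus: BusUpgr
[24] P0: store L0 := 50 | P0:M(50), P1:I, P2:I | bus: none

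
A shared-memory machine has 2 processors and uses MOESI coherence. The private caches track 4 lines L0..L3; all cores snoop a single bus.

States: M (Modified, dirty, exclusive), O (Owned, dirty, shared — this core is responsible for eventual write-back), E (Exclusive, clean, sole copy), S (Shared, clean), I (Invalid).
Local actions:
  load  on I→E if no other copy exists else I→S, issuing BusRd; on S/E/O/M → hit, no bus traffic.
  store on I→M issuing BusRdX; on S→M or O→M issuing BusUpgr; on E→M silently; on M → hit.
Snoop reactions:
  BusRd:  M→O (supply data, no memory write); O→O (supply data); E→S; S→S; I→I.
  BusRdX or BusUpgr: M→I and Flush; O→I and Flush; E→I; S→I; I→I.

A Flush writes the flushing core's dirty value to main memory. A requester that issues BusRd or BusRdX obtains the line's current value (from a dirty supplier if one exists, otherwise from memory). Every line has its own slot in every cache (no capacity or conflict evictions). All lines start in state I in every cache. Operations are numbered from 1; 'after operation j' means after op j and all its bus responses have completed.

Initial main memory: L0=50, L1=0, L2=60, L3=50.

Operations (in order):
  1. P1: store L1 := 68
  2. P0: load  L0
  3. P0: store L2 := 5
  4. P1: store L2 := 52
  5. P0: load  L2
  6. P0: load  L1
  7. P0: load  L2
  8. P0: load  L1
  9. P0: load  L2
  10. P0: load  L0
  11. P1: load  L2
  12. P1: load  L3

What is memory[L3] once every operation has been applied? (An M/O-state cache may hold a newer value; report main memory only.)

step 1: P1: store L1 := 68  ⟶  IM  (L1)  txn=BusRdX  M[L1]=0
step 2: P0: load  L0  ⟶  EI  (L0)  txn=BusRd  M[L0]=50
step 3: P0: store L2 := 5  ⟶  MI  (L2)  txn=BusRdX  M[L2]=60
step 4: P1: store L2 := 52  ⟶  IM  (L2)  txn=BusRdX+Flush  M[L2]=5
step 5: P0: load  L2  ⟶  SO  (L2)  txn=BusRd  M[L2]=5
step 6: P0: load  L1  ⟶  SO  (L1)  txn=BusRd  M[L1]=0
step 7: P0: load  L2  ⟶  SO  (L2)  txn=∅  M[L2]=5
step 8: P0: load  L1  ⟶  SO  (L1)  txn=∅  M[L1]=0
step 9: P0: load  L2  ⟶  SO  (L2)  txn=∅  M[L2]=5
step 10: P0: load  L0  ⟶  EI  (L0)  txn=∅  M[L0]=50
step 11: P1: load  L2  ⟶  SO  (L2)  txn=∅  M[L2]=5
step 12: P1: load  L3  ⟶  IE  (L3)  txn=BusRd  M[L3]=50

memory[L3] = 50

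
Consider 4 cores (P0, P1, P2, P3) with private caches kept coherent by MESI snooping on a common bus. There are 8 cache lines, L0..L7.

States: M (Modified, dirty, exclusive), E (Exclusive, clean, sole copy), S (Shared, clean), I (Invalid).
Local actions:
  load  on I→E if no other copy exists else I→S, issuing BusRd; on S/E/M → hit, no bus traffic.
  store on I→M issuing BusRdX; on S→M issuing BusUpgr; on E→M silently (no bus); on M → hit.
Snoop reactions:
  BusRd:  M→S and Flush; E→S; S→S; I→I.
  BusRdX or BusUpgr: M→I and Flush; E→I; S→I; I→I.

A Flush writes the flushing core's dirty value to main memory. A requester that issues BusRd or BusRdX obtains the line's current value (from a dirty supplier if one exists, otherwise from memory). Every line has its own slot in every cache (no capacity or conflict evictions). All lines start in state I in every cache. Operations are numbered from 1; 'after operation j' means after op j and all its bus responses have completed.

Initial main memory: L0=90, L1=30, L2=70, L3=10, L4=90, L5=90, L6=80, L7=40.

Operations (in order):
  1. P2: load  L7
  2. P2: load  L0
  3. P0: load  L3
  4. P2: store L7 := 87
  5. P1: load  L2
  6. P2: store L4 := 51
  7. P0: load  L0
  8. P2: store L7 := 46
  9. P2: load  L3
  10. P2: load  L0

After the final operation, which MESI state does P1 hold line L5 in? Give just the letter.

1. P2: load  L7  bus=[BusRd]  L7: P0=I P1=I P2=E P3=I  mem[L7]=40
2. P2: load  L0  bus=[BusRd]  L0: P0=I P1=I P2=E P3=I  mem[L0]=90
3. P0: load  L3  bus=[BusRd]  L3: P0=E P1=I P2=I P3=I  mem[L3]=10
4. P2: store L7 := 87  bus=[-]  L7: P0=I P1=I P2=M P3=I  mem[L7]=40
5. P1: load  L2  bus=[BusRd]  L2: P0=I P1=E P2=I P3=I  mem[L2]=70
6. P2: store L4 := 51  bus=[BusRdX]  L4: P0=I P1=I P2=M P3=I  mem[L4]=90
7. P0: load  L0  bus=[BusRd]  L0: P0=S P1=I P2=S P3=I  mem[L0]=90
8. P2: store L7 := 46  bus=[-]  L7: P0=I P1=I P2=M P3=I  mem[L7]=40
9. P2: load  L3  bus=[BusRd]  L3: P0=S P1=I P2=S P3=I  mem[L3]=10
10. P2: load  L0  bus=[-]  L0: P0=S P1=I P2=S P3=I  mem[L0]=90

state = I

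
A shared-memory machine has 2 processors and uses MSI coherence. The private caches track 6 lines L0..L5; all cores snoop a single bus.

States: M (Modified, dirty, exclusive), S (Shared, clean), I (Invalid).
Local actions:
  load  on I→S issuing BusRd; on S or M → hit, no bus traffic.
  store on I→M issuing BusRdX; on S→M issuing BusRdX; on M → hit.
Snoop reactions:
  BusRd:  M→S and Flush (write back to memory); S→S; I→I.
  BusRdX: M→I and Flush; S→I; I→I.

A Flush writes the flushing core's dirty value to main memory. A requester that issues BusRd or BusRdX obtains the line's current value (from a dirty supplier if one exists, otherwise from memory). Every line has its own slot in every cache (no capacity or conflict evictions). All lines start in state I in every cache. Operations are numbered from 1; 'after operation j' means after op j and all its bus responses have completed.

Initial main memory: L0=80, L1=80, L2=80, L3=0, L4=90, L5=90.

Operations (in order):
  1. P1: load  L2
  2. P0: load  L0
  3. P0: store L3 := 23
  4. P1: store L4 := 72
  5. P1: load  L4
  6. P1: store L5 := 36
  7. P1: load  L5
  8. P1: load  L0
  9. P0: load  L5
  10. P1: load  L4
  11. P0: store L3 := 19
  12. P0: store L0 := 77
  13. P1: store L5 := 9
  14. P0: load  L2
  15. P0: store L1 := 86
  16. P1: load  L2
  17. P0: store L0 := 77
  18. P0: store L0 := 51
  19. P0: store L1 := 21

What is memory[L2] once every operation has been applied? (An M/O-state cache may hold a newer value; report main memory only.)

memory[L2] = 80

  op1 P1: load  L2 → I/S on L2; bus BusRd; mem=80
  op2 P0: load  L0 → S/I on L0; bus BusRd; mem=80
  op3 P0: store L3 := 23 → M/I on L3; bus BusRdX; mem=0
  op4 P1: store L4 := 72 → I/M on L4; bus BusRdX; mem=90
  op5 P1: load  L4 → I/M on L4; bus (none); mem=90
  op6 P1: store L5 := 36 → I/M on L5; bus BusRdX; mem=90
  op7 P1: load  L5 → I/M on L5; bus (none); mem=90
  op8 P1: load  L0 → S/S on L0; bus BusRd; mem=80
  op9 P0: load  L5 → S/S on L5; bus BusRd Flush; mem=36
  op10 P1: load  L4 → I/M on L4; bus (none); mem=90
  op11 P0: store L3 := 19 → M/I on L3; bus (none); mem=0
  op12 P0: store L0 := 77 → M/I on L0; bus BusRdX; mem=80
  op13 P1: store L5 := 9 → I/M on L5; bus BusRdX; mem=36
  op14 P0: load  L2 → S/S on L2; bus BusRd; mem=80
  op15 P0: store L1 := 86 → M/I on L1; bus BusRdX; mem=80
  op16 P1: load  L2 → S/S on L2; bus (none); mem=80
  op17 P0: store L0 := 77 → M/I on L0; bus (none); mem=80
  op18 P0: store L0 := 51 → M/I on L0; bus (none); mem=80
  op19 P0: store L1 := 21 → M/I on L1; bus (none); mem=80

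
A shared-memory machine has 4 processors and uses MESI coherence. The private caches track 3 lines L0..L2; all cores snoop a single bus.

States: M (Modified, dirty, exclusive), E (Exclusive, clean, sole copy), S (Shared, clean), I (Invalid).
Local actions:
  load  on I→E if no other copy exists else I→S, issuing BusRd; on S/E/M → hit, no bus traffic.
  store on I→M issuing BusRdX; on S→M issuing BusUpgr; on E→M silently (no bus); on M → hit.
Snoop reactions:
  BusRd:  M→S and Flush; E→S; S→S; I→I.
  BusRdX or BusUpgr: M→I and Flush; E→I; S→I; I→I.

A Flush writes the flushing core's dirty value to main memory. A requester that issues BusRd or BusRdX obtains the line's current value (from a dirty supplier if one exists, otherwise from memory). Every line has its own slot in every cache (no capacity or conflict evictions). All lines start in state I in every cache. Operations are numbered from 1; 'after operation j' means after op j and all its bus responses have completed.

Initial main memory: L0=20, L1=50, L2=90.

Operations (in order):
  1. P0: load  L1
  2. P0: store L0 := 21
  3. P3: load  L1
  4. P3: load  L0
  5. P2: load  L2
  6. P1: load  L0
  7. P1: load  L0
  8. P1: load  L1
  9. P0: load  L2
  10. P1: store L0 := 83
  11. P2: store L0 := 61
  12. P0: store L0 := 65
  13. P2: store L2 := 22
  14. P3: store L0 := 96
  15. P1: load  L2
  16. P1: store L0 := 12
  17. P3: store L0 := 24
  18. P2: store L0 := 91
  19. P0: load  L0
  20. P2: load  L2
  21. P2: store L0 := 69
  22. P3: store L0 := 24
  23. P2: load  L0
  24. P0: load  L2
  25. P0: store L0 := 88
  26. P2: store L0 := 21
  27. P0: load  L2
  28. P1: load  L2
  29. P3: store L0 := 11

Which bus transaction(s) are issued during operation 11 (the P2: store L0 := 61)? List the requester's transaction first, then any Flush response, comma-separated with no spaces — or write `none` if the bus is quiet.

[1] P0: load  L1 | P0:E(50), P1:I, P2:I, P3:I | bus: BusRd
[2] P0: store L0 := 21 | P0:M(21), P1:I, P2:I, P3:I | bus: BusRdX
[3] P3: load  L1 | P0:S(50), P1:I, P2:I, P3:S(50) | bus: BusRd
[4] P3: load  L0 | P0:S(21), P1:I, P2:I, P3:S(21) | bus: BusRd,Flush
[5] P2: load  L2 | P0:I, P1:I, P2:E(90), P3:I | bus: BusRd
[6] P1: load  L0 | P0:S(21), P1:S(21), P2:I, P3:S(21) | bus: BusRd
[7] P1: load  L0 | P0:S(21), P1:S(21), P2:I, P3:S(21) | bus: none
[8] P1: load  L1 | P0:S(50), P1:S(50), P2:I, P3:S(50) | bus: BusRd
[9] P0: load  L2 | P0:S(90), P1:I, P2:S(90), P3:I | bus: BusRd
[10] P1: store L0 := 83 | P0:I, P1:M(83), P2:I, P3:I | bus: BusUpgr
[11] P2: store L0 := 61 | P0:I, P1:I, P2:M(61), P3:I | bus: BusRdX,Flush
[12] P0: store L0 := 65 | P0:M(65), P1:I, P2:I, P3:I | bus: BusRdX,Flush
[13] P2: store L2 := 22 | P0:I, P1:I, P2:M(22), P3:I | bus: BusUpgr
[14] P3: store L0 := 96 | P0:I, P1:I, P2:I, P3:M(96) | bus: BusRdX,Flush
[15] P1: load  L2 | P0:I, P1:S(22), P2:S(22), P3:I | bus: BusRd,Flush
[16] P1: store L0 := 12 | P0:I, P1:M(12), P2:I, P3:I | bus: BusRdX,Flush
[17] P3: store L0 := 24 | P0:I, P1:I, P2:I, P3:M(24) | bus: BusRdX,Flush
[18] P2: store L0 := 91 | P0:I, P1:I, P2:M(91), P3:I | bus: BusRdX,Flush
[19] P0: load  L0 | P0:S(91), P1:I, P2:S(91), P3:I | bus: BusRd,Flush
[20] P2: load  L2 | P0:I, P1:S(22), P2:S(22), P3:I | bus: none
[21] P2: store L0 := 69 | P0:I, P1:I, P2:M(69), P3:I | bus: BusUpgr
[22] P3: store L0 := 24 | P0:I, P1:I, P2:I, P3:M(24) | bus: BusRdX,Flush
[23] P2: load  L0 | P0:I, P1:I, P2:S(24), P3:S(24) | bus: BusRd,Flush
[24] P0: load  L2 | P0:S(22), P1:S(22), P2:S(22), P3:I | bus: BusRd
[25] P0: store L0 := 88 | P0:M(88), P1:I, P2:I, P3:I | bus: BusRdX
[26] P2: store L0 := 21 | P0:I, P1:I, P2:M(21), P3:I | bus: BusRdX,Flush
[27] P0: load  L2 | P0:S(22), P1:S(22), P2:S(22), P3:I | bus: none
[28] P1: load  L2 | P0:S(22), P1:S(22), P2:S(22), P3:I | bus: none
[29] P3: store L0 := 11 | P0:I, P1:I, P2:I, P3:M(11) | bus: BusRdX,Flush

bus = BusRdX,Flush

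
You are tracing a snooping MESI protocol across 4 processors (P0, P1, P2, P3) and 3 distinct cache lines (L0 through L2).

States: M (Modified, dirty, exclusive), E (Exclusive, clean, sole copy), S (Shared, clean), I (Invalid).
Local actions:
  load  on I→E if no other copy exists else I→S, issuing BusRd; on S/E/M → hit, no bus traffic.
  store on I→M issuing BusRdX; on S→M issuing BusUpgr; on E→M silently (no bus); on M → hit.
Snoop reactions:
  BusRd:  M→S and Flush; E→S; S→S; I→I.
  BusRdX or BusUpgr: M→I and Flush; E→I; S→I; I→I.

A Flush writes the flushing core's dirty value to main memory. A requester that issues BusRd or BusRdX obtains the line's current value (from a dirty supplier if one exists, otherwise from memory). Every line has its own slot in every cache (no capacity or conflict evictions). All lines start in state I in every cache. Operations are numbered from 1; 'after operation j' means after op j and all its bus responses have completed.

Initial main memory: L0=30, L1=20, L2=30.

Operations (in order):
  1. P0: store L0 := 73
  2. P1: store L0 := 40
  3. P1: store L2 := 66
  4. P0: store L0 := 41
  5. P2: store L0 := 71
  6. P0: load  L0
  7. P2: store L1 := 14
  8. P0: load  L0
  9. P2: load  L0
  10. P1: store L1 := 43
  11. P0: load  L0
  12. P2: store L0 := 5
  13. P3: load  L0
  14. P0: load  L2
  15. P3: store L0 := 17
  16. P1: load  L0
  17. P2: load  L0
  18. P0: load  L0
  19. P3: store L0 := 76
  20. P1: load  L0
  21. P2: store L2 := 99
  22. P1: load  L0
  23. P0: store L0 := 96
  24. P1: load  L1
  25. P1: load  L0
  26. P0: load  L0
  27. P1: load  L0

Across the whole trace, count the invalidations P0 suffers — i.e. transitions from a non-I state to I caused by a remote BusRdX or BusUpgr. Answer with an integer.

invalidations = 5

1. P0: store L0 := 73  bus=[BusRdX]  L0: P0=M P1=I P2=I P3=I  mem[L0]=30
2. P1: store L0 := 40  bus=[BusRdX,Flush]  L0: P0=I P1=M P2=I P3=I  mem[L0]=73
3. P1: store L2 := 66  bus=[BusRdX]  L2: P0=I P1=M P2=I P3=I  mem[L2]=30
4. P0: store L0 := 41  bus=[BusRdX,Flush]  L0: P0=M P1=I P2=I P3=I  mem[L0]=40
5. P2: store L0 := 71  bus=[BusRdX,Flush]  L0: P0=I P1=I P2=M P3=I  mem[L0]=41
6. P0: load  L0  bus=[BusRd,Flush]  L0: P0=S P1=I P2=S P3=I  mem[L0]=71
7. P2: store L1 := 14  bus=[BusRdX]  L1: P0=I P1=I P2=M P3=I  mem[L1]=20
8. P0: load  L0  bus=[-]  L0: P0=S P1=I P2=S P3=I  mem[L0]=71
9. P2: load  L0  bus=[-]  L0: P0=S P1=I P2=S P3=I  mem[L0]=71
10. P1: store L1 := 43  bus=[BusRdX,Flush]  L1: P0=I P1=M P2=I P3=I  mem[L1]=14
11. P0: load  L0  bus=[-]  L0: P0=S P1=I P2=S P3=I  mem[L0]=71
12. P2: store L0 := 5  bus=[BusUpgr]  L0: P0=I P1=I P2=M P3=I  mem[L0]=71
13. P3: load  L0  bus=[BusRd,Flush]  L0: P0=I P1=I P2=S P3=S  mem[L0]=5
14. P0: load  L2  bus=[BusRd,Flush]  L2: P0=S P1=S P2=I P3=I  mem[L2]=66
15. P3: store L0 := 17  bus=[BusUpgr]  L0: P0=I P1=I P2=I P3=M  mem[L0]=5
16. P1: load  L0  bus=[BusRd,Flush]  L0: P0=I P1=S P2=I P3=S  mem[L0]=17
17. P2: load  L0  bus=[BusRd]  L0: P0=I P1=S P2=S P3=S  mem[L0]=17
18. P0: load  L0  bus=[BusRd]  L0: P0=S P1=S P2=S P3=S  mem[L0]=17
19. P3: store L0 := 76  bus=[BusUpgr]  L0: P0=I P1=I P2=I P3=M  mem[L0]=17
20. P1: load  L0  bus=[BusRd,Flush]  L0: P0=I P1=S P2=I P3=S  mem[L0]=76
21. P2: store L2 := 99  bus=[BusRdX]  L2: P0=I P1=I P2=M P3=I  mem[L2]=66
22. P1: load  L0  bus=[-]  L0: P0=I P1=S P2=I P3=S  mem[L0]=76
23. P0: store L0 := 96  bus=[BusRdX]  L0: P0=M P1=I P2=I P3=I  mem[L0]=76
24. P1: load  L1  bus=[-]  L1: P0=I P1=M P2=I P3=I  mem[L1]=14
25. P1: load  L0  bus=[BusRd,Flush]  L0: P0=S P1=S P2=I P3=I  mem[L0]=96
26. P0: load  L0  bus=[-]  L0: P0=S P1=S P2=I P3=I  mem[L0]=96
27. P1: load  L0  bus=[-]  L0: P0=S P1=S P2=I P3=I  mem[L0]=96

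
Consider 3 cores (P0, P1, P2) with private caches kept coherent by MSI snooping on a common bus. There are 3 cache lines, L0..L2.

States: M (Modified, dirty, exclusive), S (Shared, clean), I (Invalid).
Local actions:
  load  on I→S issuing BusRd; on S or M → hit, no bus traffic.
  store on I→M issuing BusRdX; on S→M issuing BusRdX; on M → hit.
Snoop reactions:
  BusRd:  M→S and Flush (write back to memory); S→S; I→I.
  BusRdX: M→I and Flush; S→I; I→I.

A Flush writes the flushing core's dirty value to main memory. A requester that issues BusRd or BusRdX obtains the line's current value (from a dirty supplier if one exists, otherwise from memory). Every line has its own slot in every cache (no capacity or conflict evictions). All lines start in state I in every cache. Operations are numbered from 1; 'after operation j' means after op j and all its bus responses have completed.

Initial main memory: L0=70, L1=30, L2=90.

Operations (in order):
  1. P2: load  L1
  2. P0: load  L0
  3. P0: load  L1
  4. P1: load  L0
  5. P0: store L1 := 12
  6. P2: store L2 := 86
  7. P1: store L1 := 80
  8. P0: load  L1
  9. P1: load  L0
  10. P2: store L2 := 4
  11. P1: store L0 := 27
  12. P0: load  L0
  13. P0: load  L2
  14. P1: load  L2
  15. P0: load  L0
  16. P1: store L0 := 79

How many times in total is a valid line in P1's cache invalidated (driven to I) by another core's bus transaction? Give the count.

step 1: P2: load  L1  ⟶  IIS  (L1)  txn=BusRd  M[L1]=30
step 2: P0: load  L0  ⟶  SII  (L0)  txn=BusRd  M[L0]=70
step 3: P0: load  L1  ⟶  SIS  (L1)  txn=BusRd  M[L1]=30
step 4: P1: load  L0  ⟶  SSI  (L0)  txn=BusRd  M[L0]=70
step 5: P0: store L1 := 12  ⟶  MII  (L1)  txn=BusRdX  M[L1]=30
step 6: P2: store L2 := 86  ⟶  IIM  (L2)  txn=BusRdX  M[L2]=90
step 7: P1: store L1 := 80  ⟶  IMI  (L1)  txn=BusRdX+Flush  M[L1]=12
step 8: P0: load  L1  ⟶  SSI  (L1)  txn=BusRd+Flush  M[L1]=80
step 9: P1: load  L0  ⟶  SSI  (L0)  txn=∅  M[L0]=70
step 10: P2: store L2 := 4  ⟶  IIM  (L2)  txn=∅  M[L2]=90
step 11: P1: store L0 := 27  ⟶  IMI  (L0)  txn=BusRdX  M[L0]=70
step 12: P0: load  L0  ⟶  SSI  (L0)  txn=BusRd+Flush  M[L0]=27
step 13: P0: load  L2  ⟶  SIS  (L2)  txn=BusRd+Flush  M[L2]=4
step 14: P1: load  L2  ⟶  SSS  (L2)  txn=BusRd  M[L2]=4
step 15: P0: load  L0  ⟶  SSI  (L0)  txn=∅  M[L0]=27
step 16: P1: store L0 := 79  ⟶  IMI  (L0)  txn=BusRdX  M[L0]=27

invalidations = 0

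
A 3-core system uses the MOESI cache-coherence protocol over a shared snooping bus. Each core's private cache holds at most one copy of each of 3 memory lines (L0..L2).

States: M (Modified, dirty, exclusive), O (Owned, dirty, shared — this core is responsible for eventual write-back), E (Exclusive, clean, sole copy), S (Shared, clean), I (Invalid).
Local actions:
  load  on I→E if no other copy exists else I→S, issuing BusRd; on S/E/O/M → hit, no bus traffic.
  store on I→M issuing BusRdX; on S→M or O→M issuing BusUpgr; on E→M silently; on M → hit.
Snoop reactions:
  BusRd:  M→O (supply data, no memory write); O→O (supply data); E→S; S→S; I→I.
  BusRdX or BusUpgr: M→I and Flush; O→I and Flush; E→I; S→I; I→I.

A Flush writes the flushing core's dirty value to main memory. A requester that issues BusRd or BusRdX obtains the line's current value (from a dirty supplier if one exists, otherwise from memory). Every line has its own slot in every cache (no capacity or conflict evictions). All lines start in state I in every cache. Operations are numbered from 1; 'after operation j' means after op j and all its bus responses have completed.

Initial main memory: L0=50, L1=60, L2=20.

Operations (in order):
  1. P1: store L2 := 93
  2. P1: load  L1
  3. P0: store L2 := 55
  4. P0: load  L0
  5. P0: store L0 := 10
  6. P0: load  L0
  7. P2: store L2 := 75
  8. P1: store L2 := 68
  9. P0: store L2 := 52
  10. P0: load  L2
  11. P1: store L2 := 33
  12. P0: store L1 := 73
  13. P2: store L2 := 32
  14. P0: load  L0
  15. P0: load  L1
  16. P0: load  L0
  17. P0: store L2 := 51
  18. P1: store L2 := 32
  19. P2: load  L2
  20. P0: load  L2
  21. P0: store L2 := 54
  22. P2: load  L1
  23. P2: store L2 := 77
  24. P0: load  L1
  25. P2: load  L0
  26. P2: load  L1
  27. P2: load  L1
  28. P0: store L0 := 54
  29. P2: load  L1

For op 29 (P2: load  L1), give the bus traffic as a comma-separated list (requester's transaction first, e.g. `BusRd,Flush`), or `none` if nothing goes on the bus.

bus = none

step 1: P1: store L2 := 93  ⟶  IMI  (L2)  txn=BusRdX  M[L2]=20
step 2: P1: load  L1  ⟶  IEI  (L1)  txn=BusRd  M[L1]=60
step 3: P0: store L2 := 55  ⟶  MII  (L2)  txn=BusRdX+Flush  M[L2]=93
step 4: P0: load  L0  ⟶  EII  (L0)  txn=BusRd  M[L0]=50
step 5: P0: store L0 := 10  ⟶  MII  (L0)  txn=∅  M[L0]=50
step 6: P0: load  L0  ⟶  MII  (L0)  txn=∅  M[L0]=50
step 7: P2: store L2 := 75  ⟶  IIM  (L2)  txn=BusRdX+Flush  M[L2]=55
step 8: P1: store L2 := 68  ⟶  IMI  (L2)  txn=BusRdX+Flush  M[L2]=75
step 9: P0: store L2 := 52  ⟶  MII  (L2)  txn=BusRdX+Flush  M[L2]=68
step 10: P0: load  L2  ⟶  MII  (L2)  txn=∅  M[L2]=68
step 11: P1: store L2 := 33  ⟶  IMI  (L2)  txn=BusRdX+Flush  M[L2]=52
step 12: P0: store L1 := 73  ⟶  MII  (L1)  txn=BusRdX  M[L1]=60
step 13: P2: store L2 := 32  ⟶  IIM  (L2)  txn=BusRdX+Flush  M[L2]=33
step 14: P0: load  L0  ⟶  MII  (L0)  txn=∅  M[L0]=50
step 15: P0: load  L1  ⟶  MII  (L1)  txn=∅  M[L1]=60
step 16: P0: load  L0  ⟶  MII  (L0)  txn=∅  M[L0]=50
step 17: P0: store L2 := 51  ⟶  MII  (L2)  txn=BusRdX+Flush  M[L2]=32
step 18: P1: store L2 := 32  ⟶  IMI  (L2)  txn=BusRdX+Flush  M[L2]=51
step 19: P2: load  L2  ⟶  IOS  (L2)  txn=BusRd  M[L2]=51
step 20: P0: load  L2  ⟶  SOS  (L2)  txn=BusRd  M[L2]=51
step 21: P0: store L2 := 54  ⟶  MII  (L2)  txn=BusUpgr+Flush  M[L2]=32
step 22: P2: load  L1  ⟶  OIS  (L1)  txn=BusRd  M[L1]=60
step 23: P2: store L2 := 77  ⟶  IIM  (L2)  txn=BusRdX+Flush  M[L2]=54
step 24: P0: load  L1  ⟶  OIS  (L1)  txn=∅  M[L1]=60
step 25: P2: load  L0  ⟶  OIS  (L0)  txn=BusRd  M[L0]=50
step 26: P2: load  L1  ⟶  OIS  (L1)  txn=∅  M[L1]=60
step 27: P2: load  L1  ⟶  OIS  (L1)  txn=∅  M[L1]=60
step 28: P0: store L0 := 54  ⟶  MII  (L0)  txn=BusUpgr  M[L0]=50
step 29: P2: load  L1  ⟶  OIS  (L1)  txn=∅  M[L1]=60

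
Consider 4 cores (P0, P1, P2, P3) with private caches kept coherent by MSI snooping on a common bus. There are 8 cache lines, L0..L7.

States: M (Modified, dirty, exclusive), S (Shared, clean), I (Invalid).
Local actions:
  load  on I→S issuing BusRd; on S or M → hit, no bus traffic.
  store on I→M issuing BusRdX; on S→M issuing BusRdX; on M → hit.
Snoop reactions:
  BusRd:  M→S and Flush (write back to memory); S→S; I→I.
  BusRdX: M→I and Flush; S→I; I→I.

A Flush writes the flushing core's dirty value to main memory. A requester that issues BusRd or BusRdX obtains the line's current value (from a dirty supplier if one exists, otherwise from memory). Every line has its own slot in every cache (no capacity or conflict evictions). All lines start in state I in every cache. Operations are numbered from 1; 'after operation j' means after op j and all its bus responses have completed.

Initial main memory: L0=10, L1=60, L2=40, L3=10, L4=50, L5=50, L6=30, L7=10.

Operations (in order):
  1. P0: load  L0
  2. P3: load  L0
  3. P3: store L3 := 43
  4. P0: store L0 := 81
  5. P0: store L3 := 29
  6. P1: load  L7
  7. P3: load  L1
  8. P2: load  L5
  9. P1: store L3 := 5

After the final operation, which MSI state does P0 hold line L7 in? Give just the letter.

1. P0: load  L0  bus=[BusRd]  L0: P0=S P1=I P2=I P3=I  mem[L0]=10
2. P3: load  L0  bus=[BusRd]  L0: P0=S P1=I P2=I P3=S  mem[L0]=10
3. P3: store L3 := 43  bus=[BusRdX]  L3: P0=I P1=I P2=I P3=M  mem[L3]=10
4. P0: store L0 := 81  bus=[BusRdX]  L0: P0=M P1=I P2=I P3=I  mem[L0]=10
5. P0: store L3 := 29  bus=[BusRdX,Flush]  L3: P0=M P1=I P2=I P3=I  mem[L3]=43
6. P1: load  L7  bus=[BusRd]  L7: P0=I P1=S P2=I P3=I  mem[L7]=10
7. P3: load  L1  bus=[BusRd]  L1: P0=I P1=I P2=I P3=S  mem[L1]=60
8. P2: load  L5  bus=[BusRd]  L5: P0=I P1=I P2=S P3=I  mem[L5]=50
9. P1: store L3 := 5  bus=[BusRdX,Flush]  L3: P0=I P1=M P2=I P3=I  mem[L3]=29

state = I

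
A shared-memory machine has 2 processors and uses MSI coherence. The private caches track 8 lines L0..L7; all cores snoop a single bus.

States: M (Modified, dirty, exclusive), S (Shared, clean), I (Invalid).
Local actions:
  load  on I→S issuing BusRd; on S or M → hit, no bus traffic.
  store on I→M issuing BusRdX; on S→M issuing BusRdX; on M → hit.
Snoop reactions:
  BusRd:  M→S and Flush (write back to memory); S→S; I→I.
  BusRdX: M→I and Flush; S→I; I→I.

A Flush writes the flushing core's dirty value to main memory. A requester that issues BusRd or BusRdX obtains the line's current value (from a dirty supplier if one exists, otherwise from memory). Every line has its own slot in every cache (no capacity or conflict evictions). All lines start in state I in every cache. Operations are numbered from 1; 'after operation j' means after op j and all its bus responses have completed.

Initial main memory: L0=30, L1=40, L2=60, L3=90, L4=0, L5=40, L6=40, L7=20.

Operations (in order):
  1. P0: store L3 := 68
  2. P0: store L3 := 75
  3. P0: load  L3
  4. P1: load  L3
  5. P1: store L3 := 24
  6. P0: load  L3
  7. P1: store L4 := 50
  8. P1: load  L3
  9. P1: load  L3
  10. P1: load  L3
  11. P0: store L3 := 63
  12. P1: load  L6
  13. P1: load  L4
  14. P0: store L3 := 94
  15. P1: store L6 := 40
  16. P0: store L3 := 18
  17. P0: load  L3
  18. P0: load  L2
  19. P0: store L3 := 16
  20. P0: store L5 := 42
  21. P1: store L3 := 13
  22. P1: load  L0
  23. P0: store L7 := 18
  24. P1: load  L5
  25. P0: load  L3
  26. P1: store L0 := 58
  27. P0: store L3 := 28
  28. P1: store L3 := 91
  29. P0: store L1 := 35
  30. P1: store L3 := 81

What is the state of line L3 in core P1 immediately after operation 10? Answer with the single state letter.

state = S

step 1: P0: store L3 := 68  ⟶  MI  (L3)  txn=BusRdX  M[L3]=90
step 2: P0: store L3 := 75  ⟶  MI  (L3)  txn=∅  M[L3]=90
step 3: P0: load  L3  ⟶  MI  (L3)  txn=∅  M[L3]=90
step 4: P1: load  L3  ⟶  SS  (L3)  txn=BusRd+Flush  M[L3]=75
step 5: P1: store L3 := 24  ⟶  IM  (L3)  txn=BusRdX  M[L3]=75
step 6: P0: load  L3  ⟶  SS  (L3)  txn=BusRd+Flush  M[L3]=24
step 7: P1: store L4 := 50  ⟶  IM  (L4)  txn=BusRdX  M[L4]=0
step 8: P1: load  L3  ⟶  SS  (L3)  txn=∅  M[L3]=24
step 9: P1: load  L3  ⟶  SS  (L3)  txn=∅  M[L3]=24
step 10: P1: load  L3  ⟶  SS  (L3)  txn=∅  M[L3]=24
step 11: P0: store L3 := 63  ⟶  MI  (L3)  txn=BusRdX  M[L3]=24
step 12: P1: load  L6  ⟶  IS  (L6)  txn=BusRd  M[L6]=40
step 13: P1: load  L4  ⟶  IM  (L4)  txn=∅  M[L4]=0
step 14: P0: store L3 := 94  ⟶  MI  (L3)  txn=∅  M[L3]=24
step 15: P1: store L6 := 40  ⟶  IM  (L6)  txn=BusRdX  M[L6]=40
step 16: P0: store L3 := 18  ⟶  MI  (L3)  txn=∅  M[L3]=24
step 17: P0: load  L3  ⟶  MI  (L3)  txn=∅  M[L3]=24
step 18: P0: load  L2  ⟶  SI  (L2)  txn=BusRd  M[L2]=60
step 19: P0: store L3 := 16  ⟶  MI  (L3)  txn=∅  M[L3]=24
step 20: P0: store L5 := 42  ⟶  MI  (L5)  txn=BusRdX  M[L5]=40
step 21: P1: store L3 := 13  ⟶  IM  (L3)  txn=BusRdX+Flush  M[L3]=16
step 22: P1: load  L0  ⟶  IS  (L0)  txn=BusRd  M[L0]=30
step 23: P0: store L7 := 18  ⟶  MI  (L7)  txn=BusRdX  M[L7]=20
step 24: P1: load  L5  ⟶  SS  (L5)  txn=BusRd+Flush  M[L5]=42
step 25: P0: load  L3  ⟶  SS  (L3)  txn=BusRd+Flush  M[L3]=13
step 26: P1: store L0 := 58  ⟶  IM  (L0)  txn=BusRdX  M[L0]=30
step 27: P0: store L3 := 28  ⟶  MI  (L3)  txn=BusRdX  M[L3]=13
step 28: P1: store L3 := 91  ⟶  IM  (L3)  txn=BusRdX+Flush  M[L3]=28
step 29: P0: store L1 := 35  ⟶  MI  (L1)  txn=BusRdX  M[L1]=40
step 30: P1: store L3 := 81  ⟶  IM  (L3)  txn=∅  M[L3]=28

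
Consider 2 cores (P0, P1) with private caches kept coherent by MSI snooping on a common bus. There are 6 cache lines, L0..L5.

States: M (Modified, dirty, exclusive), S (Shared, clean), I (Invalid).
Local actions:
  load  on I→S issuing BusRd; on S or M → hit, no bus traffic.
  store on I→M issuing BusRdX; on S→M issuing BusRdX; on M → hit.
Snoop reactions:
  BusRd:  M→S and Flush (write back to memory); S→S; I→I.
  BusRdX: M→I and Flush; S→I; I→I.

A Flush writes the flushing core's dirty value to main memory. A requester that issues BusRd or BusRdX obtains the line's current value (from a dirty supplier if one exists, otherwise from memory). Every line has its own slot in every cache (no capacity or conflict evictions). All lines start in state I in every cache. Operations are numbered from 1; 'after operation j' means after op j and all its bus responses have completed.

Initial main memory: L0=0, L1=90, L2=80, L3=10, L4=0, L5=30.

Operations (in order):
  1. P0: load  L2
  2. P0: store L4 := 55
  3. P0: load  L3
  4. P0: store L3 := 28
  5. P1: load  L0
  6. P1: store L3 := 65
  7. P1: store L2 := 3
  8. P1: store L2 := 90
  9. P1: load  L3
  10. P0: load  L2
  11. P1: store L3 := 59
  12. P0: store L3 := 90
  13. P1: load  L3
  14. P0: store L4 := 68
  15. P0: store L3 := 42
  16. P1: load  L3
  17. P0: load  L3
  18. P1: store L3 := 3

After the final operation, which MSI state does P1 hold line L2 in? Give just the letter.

  op1 P0: load  L2 → S/I on L2; bus BusRd; mem=80
  op2 P0: store L4 := 55 → M/I on L4; bus BusRdX; mem=0
  op3 P0: load  L3 → S/I on L3; bus BusRd; mem=10
  op4 P0: store L3 := 28 → M/I on L3; bus BusRdX; mem=10
  op5 P1: load  L0 → I/S on L0; bus BusRd; mem=0
  op6 P1: store L3 := 65 → I/M on L3; bus BusRdX Flush; mem=28
  op7 P1: store L2 := 3 → I/M on L2; bus BusRdX; mem=80
  op8 P1: store L2 := 90 → I/M on L2; bus (none); mem=80
  op9 P1: load  L3 → I/M on L3; bus (none); mem=28
  op10 P0: load  L2 → S/S on L2; bus BusRd Flush; mem=90
  op11 P1: store L3 := 59 → I/M on L3; bus (none); mem=28
  op12 P0: store L3 := 90 → M/I on L3; bus BusRdX Flush; mem=59
  op13 P1: load  L3 → S/S on L3; bus BusRd Flush; mem=90
  op14 P0: store L4 := 68 → M/I on L4; bus (none); mem=0
  op15 P0: store L3 := 42 → M/I on L3; bus BusRdX; mem=90
  op16 P1: load  L3 → S/S on L3; bus BusRd Flush; mem=42
  op17 P0: load  L3 → S/S on L3; bus (none); mem=42
  op18 P1: store L3 := 3 → I/M on L3; bus BusRdX; mem=42

state = S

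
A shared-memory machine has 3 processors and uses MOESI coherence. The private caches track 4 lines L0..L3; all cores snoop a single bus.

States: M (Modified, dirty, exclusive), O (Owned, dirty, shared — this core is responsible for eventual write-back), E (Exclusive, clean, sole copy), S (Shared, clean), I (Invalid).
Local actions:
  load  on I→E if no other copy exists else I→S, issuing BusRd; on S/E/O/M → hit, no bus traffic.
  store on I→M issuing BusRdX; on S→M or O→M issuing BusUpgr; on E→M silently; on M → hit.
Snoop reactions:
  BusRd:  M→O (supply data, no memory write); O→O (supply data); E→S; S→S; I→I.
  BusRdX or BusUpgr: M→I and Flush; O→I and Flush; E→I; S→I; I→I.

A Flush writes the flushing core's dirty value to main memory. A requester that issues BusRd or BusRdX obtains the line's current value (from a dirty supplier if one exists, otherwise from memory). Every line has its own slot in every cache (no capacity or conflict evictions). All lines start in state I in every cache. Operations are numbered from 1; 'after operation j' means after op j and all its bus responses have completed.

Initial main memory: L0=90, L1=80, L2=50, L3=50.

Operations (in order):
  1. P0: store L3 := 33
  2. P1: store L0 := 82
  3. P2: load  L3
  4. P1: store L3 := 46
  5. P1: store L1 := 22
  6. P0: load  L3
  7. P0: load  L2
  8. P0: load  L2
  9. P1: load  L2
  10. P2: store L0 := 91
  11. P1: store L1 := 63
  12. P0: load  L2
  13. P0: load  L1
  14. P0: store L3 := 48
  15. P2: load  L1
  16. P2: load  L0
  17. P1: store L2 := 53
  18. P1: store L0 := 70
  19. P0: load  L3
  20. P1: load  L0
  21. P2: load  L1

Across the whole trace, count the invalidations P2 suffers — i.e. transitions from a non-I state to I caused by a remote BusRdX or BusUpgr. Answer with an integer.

invalidations = 2

  op1 P0: store L3 := 33 → M/I/I on L3; bus BusRdX; mem=50
  op2 P1: store L0 := 82 → I/M/I on L0; bus BusRdX; mem=90
  op3 P2: load  L3 → O/I/S on L3; bus BusRd; mem=50
  op4 P1: store L3 := 46 → I/M/I on L3; bus BusRdX Flush; mem=33
  op5 P1: store L1 := 22 → I/M/I on L1; bus BusRdX; mem=80
  op6 P0: load  L3 → S/O/I on L3; bus BusRd; mem=33
  op7 P0: load  L2 → E/I/I on L2; bus BusRd; mem=50
  op8 P0: load  L2 → E/I/I on L2; bus (none); mem=50
  op9 P1: load  L2 → S/S/I on L2; bus BusRd; mem=50
  op10 P2: store L0 := 91 → I/I/M on L0; bus BusRdX Flush; mem=82
  op11 P1: store L1 := 63 → I/M/I on L1; bus (none); mem=80
  op12 P0: load  L2 → S/S/I on L2; bus (none); mem=50
  op13 P0: load  L1 → S/O/I on L1; bus BusRd; mem=80
  op14 P0: store L3 := 48 → M/I/I on L3; bus BusUpgr Flush; mem=46
  op15 P2: load  L1 → S/O/S on L1; bus BusRd; mem=80
  op16 P2: load  L0 → I/I/M on L0; bus (none); mem=82
  op17 P1: store L2 := 53 → I/M/I on L2; bus BusUpgr; mem=50
  op18 P1: store L0 := 70 → I/M/I on L0; bus BusRdX Flush; mem=91
  op19 P0: load  L3 → M/I/I on L3; bus (none); mem=46
  op20 P1: load  L0 → I/M/I on L0; bus (none); mem=91
  op21 P2: load  L1 → S/O/S on L1; bus (none); mem=80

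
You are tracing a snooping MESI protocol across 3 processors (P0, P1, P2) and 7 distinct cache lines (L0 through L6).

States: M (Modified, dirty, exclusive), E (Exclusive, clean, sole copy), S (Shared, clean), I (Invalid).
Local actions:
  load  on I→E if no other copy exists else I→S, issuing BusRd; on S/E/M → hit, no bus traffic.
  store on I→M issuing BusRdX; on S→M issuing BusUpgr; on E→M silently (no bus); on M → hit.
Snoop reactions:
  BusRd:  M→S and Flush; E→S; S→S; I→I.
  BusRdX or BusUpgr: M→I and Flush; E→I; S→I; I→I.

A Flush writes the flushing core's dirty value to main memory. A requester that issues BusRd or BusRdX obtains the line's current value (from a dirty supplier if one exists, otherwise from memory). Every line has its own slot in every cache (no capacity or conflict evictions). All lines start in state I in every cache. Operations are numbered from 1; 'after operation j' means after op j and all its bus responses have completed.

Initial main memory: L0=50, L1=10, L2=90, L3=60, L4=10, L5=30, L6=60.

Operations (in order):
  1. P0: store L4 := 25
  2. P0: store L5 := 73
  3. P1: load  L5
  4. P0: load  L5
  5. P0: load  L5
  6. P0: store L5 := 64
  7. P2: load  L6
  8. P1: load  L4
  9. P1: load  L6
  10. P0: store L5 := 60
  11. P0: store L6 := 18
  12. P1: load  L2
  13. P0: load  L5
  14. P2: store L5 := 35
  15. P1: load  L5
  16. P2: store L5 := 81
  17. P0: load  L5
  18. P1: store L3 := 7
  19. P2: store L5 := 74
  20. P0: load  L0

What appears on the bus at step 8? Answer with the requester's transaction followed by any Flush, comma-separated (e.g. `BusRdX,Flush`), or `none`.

1. P0: store L4 := 25  bus=[BusRdX]  L4: P0=M P1=I P2=I  mem[L4]=10
2. P0: store L5 := 73  bus=[BusRdX]  L5: P0=M P1=I P2=I  mem[L5]=30
3. P1: load  L5  bus=[BusRd,Flush]  L5: P0=S P1=S P2=I  mem[L5]=73
4. P0: load  L5  bus=[-]  L5: P0=S P1=S P2=I  mem[L5]=73
5. P0: load  L5  bus=[-]  L5: P0=S P1=S P2=I  mem[L5]=73
6. P0: store L5 := 64  bus=[BusUpgr]  L5: P0=M P1=I P2=I  mem[L5]=73
7. P2: load  L6  bus=[BusRd]  L6: P0=I P1=I P2=E  mem[L6]=60
8. P1: load  L4  bus=[BusRd,Flush]  L4: P0=S P1=S P2=I  mem[L4]=25
9. P1: load  L6  bus=[BusRd]  L6: P0=I P1=S P2=S  mem[L6]=60
10. P0: store L5 := 60  bus=[-]  L5: P0=M P1=I P2=I  mem[L5]=73
11. P0: store L6 := 18  bus=[BusRdX]  L6: P0=M P1=I P2=I  mem[L6]=60
12. P1: load  L2  bus=[BusRd]  L2: P0=I P1=E P2=I  mem[L2]=90
13. P0: load  L5  bus=[-]  L5: P0=M P1=I P2=I  mem[L5]=73
14. P2: store L5 := 35  bus=[BusRdX,Flush]  L5: P0=I P1=I P2=M  mem[L5]=60
15. P1: load  L5  bus=[BusRd,Flush]  L5: P0=I P1=S P2=S  mem[L5]=35
16. P2: store L5 := 81  bus=[BusUpgr]  L5: P0=I P1=I P2=M  mem[L5]=35
17. P0: load  L5  bus=[BusRd,Flush]  L5: P0=S P1=I P2=S  mem[L5]=81
18. P1: store L3 := 7  bus=[BusRdX]  L3: P0=I P1=M P2=I  mem[L3]=60
19. P2: store L5 := 74  bus=[BusUpgr]  L5: P0=I P1=I P2=M  mem[L5]=81
20. P0: load  L0  bus=[BusRd]  L0: P0=E P1=I P2=I  mem[L0]=50

bus = BusRd,Flush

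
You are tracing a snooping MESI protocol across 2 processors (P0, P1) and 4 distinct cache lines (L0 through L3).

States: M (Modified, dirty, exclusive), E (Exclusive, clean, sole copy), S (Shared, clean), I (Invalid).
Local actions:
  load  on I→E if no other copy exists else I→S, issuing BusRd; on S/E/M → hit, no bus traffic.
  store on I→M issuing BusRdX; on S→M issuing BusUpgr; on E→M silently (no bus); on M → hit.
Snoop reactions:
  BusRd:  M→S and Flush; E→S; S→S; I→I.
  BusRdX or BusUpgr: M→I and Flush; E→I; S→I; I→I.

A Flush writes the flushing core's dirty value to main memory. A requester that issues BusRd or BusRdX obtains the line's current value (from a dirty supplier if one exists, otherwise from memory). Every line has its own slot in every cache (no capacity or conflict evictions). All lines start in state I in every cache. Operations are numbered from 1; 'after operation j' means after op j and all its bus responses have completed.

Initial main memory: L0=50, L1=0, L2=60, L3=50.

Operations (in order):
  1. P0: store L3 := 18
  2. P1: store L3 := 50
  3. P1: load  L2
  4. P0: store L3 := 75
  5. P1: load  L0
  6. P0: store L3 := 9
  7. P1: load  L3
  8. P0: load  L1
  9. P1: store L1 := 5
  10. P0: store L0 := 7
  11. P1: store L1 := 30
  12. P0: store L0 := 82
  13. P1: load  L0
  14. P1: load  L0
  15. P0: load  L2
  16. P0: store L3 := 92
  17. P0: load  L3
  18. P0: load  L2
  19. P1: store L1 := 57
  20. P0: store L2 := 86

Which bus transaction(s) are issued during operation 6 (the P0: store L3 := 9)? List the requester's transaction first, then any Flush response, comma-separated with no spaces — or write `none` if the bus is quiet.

1. P0: store L3 := 18  bus=[BusRdX]  L3: P0=M P1=I  mem[L3]=50
2. P1: store L3 := 50  bus=[BusRdX,Flush]  L3: P0=I P1=M  mem[L3]=18
3. P1: load  L2  bus=[BusRd]  L2: P0=I P1=E  mem[L2]=60
4. P0: store L3 := 75  bus=[BusRdX,Flush]  L3: P0=M P1=I  mem[L3]=50
5. P1: load  L0  bus=[BusRd]  L0: P0=I P1=E  mem[L0]=50
6. P0: store L3 := 9  bus=[-]  L3: P0=M P1=I  mem[L3]=50
7. P1: load  L3  bus=[BusRd,Flush]  L3: P0=S P1=S  mem[L3]=9
8. P0: load  L1  bus=[BusRd]  L1: P0=E P1=I  mem[L1]=0
9. P1: store L1 := 5  bus=[BusRdX]  L1: P0=I P1=M  mem[L1]=0
10. P0: store L0 := 7  bus=[BusRdX]  L0: P0=M P1=I  mem[L0]=50
11. P1: store L1 := 30  bus=[-]  L1: P0=I P1=M  mem[L1]=0
12. P0: store L0 := 82  bus=[-]  L0: P0=M P1=I  mem[L0]=50
13. P1: load  L0  bus=[BusRd,Flush]  L0: P0=S P1=S  mem[L0]=82
14. P1: load  L0  bus=[-]  L0: P0=S P1=S  mem[L0]=82
15. P0: load  L2  bus=[BusRd]  L2: P0=S P1=S  mem[L2]=60
16. P0: store L3 := 92  bus=[BusUpgr]  L3: P0=M P1=I  mem[L3]=9
17. P0: load  L3  bus=[-]  L3: P0=M P1=I  mem[L3]=9
18. P0: load  L2  bus=[-]  L2: P0=S P1=S  mem[L2]=60
19. P1: store L1 := 57  bus=[-]  L1: P0=I P1=M  mem[L1]=0
20. P0: store L2 := 86  bus=[BusUpgr]  L2: P0=M P1=I  mem[L2]=60

bus = none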